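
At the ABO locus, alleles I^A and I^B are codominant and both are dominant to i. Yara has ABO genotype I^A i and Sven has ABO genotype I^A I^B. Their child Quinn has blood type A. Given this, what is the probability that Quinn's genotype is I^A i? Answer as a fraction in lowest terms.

1/2

Cross I^A i × I^A I^B → 1/4 I^A I^A, 1/4 I^A I^B, 1/4 I^A i, 1/4 I^B i.
Type-A genotypes among offspring: I^A I^A (1/4), I^A i (1/4); total 1/2.
P(I^A i | type A) = (1/4) / (1/2) = 1/2.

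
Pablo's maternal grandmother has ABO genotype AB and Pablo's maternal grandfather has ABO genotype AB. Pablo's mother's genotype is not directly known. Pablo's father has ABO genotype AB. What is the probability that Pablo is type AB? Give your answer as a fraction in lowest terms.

1/2

Pablo's mother's ABO genotype from AB × AB: 1/4 AA, 1/2 AB, 1/4 BB.
Crossing each possibility with the father AB and summing P(type AB): 1/4·1/2 + 1/2·1/2 + 1/4·1/2 = 1/2.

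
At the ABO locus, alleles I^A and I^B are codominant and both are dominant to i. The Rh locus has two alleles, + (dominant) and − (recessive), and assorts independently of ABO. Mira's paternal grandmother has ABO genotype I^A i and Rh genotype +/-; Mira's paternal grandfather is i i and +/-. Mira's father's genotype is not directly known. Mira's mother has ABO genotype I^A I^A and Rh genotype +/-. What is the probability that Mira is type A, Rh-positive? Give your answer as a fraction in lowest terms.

Mira's father's ABO genotype from I^A i × i i: 1/2 I^A i, 1/2 i i.
Crossing each possibility with the mother I^A I^A and summing P(type A): 1/2·1 + 1/2·1 = 1.
Similarly for Rh via the father's Rh distribution: P(Rh+) = 3/4.
Independent loci: 1 × 3/4 = 3/4.

3/4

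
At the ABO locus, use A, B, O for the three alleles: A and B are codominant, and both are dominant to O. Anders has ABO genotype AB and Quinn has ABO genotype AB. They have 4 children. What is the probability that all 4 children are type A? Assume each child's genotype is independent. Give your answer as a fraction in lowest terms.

ABO cross AB × AB → 1/4 A, 1/4 B, 1/2 AB.
So P(type A) = 1/4 per child.
All 4 independent: (1/4)^4 = 1/256.

1/256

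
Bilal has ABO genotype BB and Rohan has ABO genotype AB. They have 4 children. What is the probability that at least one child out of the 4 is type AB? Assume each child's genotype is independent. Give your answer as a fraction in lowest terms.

15/16

ABO cross BB × AB → 1/2 B, 1/2 AB.
So P(type AB) = 1/2 per child.
P(none) = (1/2)^4 = 1/16; P(at least one) = 1 − 1/16 = 15/16.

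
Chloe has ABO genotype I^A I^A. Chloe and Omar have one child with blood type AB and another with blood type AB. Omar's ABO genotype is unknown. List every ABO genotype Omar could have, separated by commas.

For each candidate genotype of Omar, check whether crossing it with I^A I^A can produce every observed child phenotype.
  I^A I^A → possible child types {A} ✗
  I^A I^B → possible child types {A, AB} ✓
  I^A i → possible child types {A} ✗
  I^B I^B → possible child types {AB} ✓
  I^B i → possible child types {A, AB} ✓
  i i → possible child types {A} ✗

I^A I^B, I^B I^B, I^B i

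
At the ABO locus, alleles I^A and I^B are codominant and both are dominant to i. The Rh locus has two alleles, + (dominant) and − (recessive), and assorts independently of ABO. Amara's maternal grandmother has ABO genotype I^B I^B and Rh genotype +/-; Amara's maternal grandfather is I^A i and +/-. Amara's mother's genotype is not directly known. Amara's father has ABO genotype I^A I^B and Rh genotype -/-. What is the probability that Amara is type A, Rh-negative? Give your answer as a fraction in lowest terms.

Amara's mother's ABO genotype from I^B I^B × I^A i: 1/2 I^A I^B, 1/2 I^B i.
Crossing each possibility with the father I^A I^B and summing P(type A): 1/2·1/4 + 1/2·1/4 = 1/4.
Similarly for Rh via the mother's Rh distribution: P(Rh-) = 1/2.
Independent loci: 1/4 × 1/2 = 1/8.

1/8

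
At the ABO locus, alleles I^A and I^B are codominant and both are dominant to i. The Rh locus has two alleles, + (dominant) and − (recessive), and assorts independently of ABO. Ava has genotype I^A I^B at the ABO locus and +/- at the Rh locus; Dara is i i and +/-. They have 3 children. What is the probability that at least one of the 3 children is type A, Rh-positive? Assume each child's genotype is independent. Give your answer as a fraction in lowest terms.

ABO cross I^A I^B × i i → 1/2 A, 1/2 B.
Rh cross +/- × +/- → 3/4 Rh+, 1/4 Rh-; so P(type A, Rh-positive) = 1/2 × 3/4 = 3/8 per child.
P(none) = (5/8)^3 = 125/512; P(at least one) = 1 − 125/512 = 387/512.

387/512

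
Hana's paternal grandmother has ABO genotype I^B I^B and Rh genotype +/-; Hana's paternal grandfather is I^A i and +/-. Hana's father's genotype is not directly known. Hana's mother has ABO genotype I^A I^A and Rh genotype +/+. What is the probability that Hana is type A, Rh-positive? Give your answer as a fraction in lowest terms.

Hana's father's ABO genotype from I^B I^B × I^A i: 1/2 I^A I^B, 1/2 I^B i.
Crossing each possibility with the mother I^A I^A and summing P(type A): 1/2·1/2 + 1/2·1/2 = 1/2.
Similarly for Rh via the father's Rh distribution: P(Rh+) = 1.
Independent loci: 1/2 × 1 = 1/2.

1/2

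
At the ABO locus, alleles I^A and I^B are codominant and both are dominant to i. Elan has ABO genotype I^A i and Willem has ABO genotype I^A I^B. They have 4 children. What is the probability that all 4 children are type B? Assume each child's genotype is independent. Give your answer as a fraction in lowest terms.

ABO cross I^A i × I^A I^B → 1/2 A, 1/4 B, 1/4 AB.
So P(type B) = 1/4 per child.
All 4 independent: (1/4)^4 = 1/256.

1/256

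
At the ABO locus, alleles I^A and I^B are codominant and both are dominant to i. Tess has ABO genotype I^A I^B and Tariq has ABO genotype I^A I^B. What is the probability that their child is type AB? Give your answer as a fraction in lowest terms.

ABO cross I^A I^B × I^A I^B → offspring phenotypes: 1/4 A, 1/4 B, 1/2 AB.
So P(type AB) = 1/2.

1/2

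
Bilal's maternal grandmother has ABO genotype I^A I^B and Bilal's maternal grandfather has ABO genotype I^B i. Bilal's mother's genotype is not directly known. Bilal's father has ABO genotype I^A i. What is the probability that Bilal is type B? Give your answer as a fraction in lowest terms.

1/4

Bilal's mother's ABO genotype from I^A I^B × I^B i: 1/4 I^A I^B, 1/4 I^A i, 1/4 I^B I^B, 1/4 I^B i.
Crossing each possibility with the father I^A i and summing P(type B): 1/4·1/4 + 1/4·0 + 1/4·1/2 + 1/4·1/4 = 1/4.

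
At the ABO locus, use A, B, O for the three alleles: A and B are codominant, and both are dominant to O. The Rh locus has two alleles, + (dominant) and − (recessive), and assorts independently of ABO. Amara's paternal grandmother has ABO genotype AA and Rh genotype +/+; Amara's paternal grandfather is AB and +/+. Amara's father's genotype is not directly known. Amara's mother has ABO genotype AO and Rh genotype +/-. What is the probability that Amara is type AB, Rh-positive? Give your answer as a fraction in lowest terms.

Amara's father's ABO genotype from AA × AB: 1/2 AA, 1/2 AB.
Crossing each possibility with the mother AO and summing P(type AB): 1/2·0 + 1/2·1/4 = 1/8.
Similarly for Rh via the father's Rh distribution: P(Rh+) = 1.
Independent loci: 1/8 × 1 = 1/8.

1/8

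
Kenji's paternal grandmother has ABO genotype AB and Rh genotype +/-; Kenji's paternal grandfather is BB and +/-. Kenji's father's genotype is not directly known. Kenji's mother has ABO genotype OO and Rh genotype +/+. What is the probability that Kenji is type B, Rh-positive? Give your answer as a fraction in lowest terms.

Kenji's father's ABO genotype from AB × BB: 1/2 AB, 1/2 BB.
Crossing each possibility with the mother OO and summing P(type B): 1/2·1/2 + 1/2·1 = 3/4.
Similarly for Rh via the father's Rh distribution: P(Rh+) = 1.
Independent loci: 3/4 × 1 = 3/4.

3/4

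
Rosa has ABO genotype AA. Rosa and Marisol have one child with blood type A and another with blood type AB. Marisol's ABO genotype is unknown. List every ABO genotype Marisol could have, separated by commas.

For each candidate genotype of Marisol, check whether crossing it with AA can produce every observed child phenotype.
  AA → possible child types {A} ✗
  AB → possible child types {A, AB} ✓
  AO → possible child types {A} ✗
  BB → possible child types {AB} ✗
  BO → possible child types {A, AB} ✓
  OO → possible child types {A} ✗

AB, BO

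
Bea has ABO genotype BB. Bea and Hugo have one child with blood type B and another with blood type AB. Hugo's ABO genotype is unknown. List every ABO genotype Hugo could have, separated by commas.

AB, AO

For each candidate genotype of Hugo, check whether crossing it with BB can produce every observed child phenotype.
  AA → possible child types {AB} ✗
  AB → possible child types {B, AB} ✓
  AO → possible child types {B, AB} ✓
  BB → possible child types {B} ✗
  BO → possible child types {B} ✗
  OO → possible child types {B} ✗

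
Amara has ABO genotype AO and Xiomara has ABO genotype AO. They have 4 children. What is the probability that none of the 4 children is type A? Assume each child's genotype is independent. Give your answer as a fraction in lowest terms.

ABO cross AO × AO → 1/4 O, 3/4 A.
So P(type A) = 3/4 per child.
P(not type A) = 1/4 for one child; (1/4)^4 = 1/256.

1/256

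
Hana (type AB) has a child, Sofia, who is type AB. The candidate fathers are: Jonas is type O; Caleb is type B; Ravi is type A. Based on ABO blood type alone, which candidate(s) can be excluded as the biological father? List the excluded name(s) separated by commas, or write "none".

Jonas

A candidate is excluded only if no genotype consistent with his phenotype could produce a type AB child with a type AB mother.
Jonas (type O): no genotype consistent with that phenotype can produce a type-AB child with a type-AB mother.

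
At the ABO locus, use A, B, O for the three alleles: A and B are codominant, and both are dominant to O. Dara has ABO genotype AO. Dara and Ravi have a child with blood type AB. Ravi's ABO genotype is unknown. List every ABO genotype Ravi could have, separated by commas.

AB, BB, BO

For each candidate genotype of Ravi, check whether crossing it with AO can produce every observed child phenotype.
  AA → possible child types {A} ✗
  AB → possible child types {A, B, AB} ✓
  AO → possible child types {O, A} ✗
  BB → possible child types {B, AB} ✓
  BO → possible child types {O, A, B, AB} ✓
  OO → possible child types {O, A} ✗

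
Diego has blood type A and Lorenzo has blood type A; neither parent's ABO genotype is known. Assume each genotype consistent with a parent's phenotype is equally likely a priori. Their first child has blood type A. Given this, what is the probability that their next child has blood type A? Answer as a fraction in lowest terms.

19/20

Possible genotypes: Diego ∈ {AA, AO}; Lorenzo ∈ {AA, AO}.
Weight each parental genotype pair by prior × P(type-A child):
  AA × AA: posterior weight 4/15; P(next child type A) = 1.
  AA × AO: posterior weight 4/15; P(next child type A) = 1.
  AO × AA: posterior weight 4/15; P(next child type A) = 1.
  AO × AO: posterior weight 1/5; P(next child type A) = 3/4.
Weighted sum = 19/20.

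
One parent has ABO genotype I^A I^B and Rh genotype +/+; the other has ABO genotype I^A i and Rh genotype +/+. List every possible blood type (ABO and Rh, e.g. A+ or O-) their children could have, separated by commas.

Gametes from I^A I^B × I^A i give offspring ABO genotypes I^A I^A, I^A I^B, I^A i, I^B i, i.e. phenotypes A, B, AB.
Rh cross +/+ × +/+ → phenotypes Rh+.
Combining independently: A+, B+, AB+.

A+, B+, AB+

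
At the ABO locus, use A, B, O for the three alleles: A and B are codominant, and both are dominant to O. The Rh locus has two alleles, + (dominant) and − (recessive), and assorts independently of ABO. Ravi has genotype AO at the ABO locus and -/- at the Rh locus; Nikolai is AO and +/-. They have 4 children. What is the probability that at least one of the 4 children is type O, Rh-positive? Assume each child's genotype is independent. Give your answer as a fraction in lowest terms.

1695/4096

ABO cross AO × AO → 1/4 O, 3/4 A.
Rh cross -/- × +/- → 1/2 Rh+, 1/2 Rh-; so P(type O, Rh-positive) = 1/4 × 1/2 = 1/8 per child.
P(none) = (7/8)^4 = 2401/4096; P(at least one) = 1 − 2401/4096 = 1695/4096.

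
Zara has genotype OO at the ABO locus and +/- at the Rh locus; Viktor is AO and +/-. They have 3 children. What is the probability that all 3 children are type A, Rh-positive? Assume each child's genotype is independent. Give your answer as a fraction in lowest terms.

ABO cross OO × AO → 1/2 O, 1/2 A.
Rh cross +/- × +/- → 3/4 Rh+, 1/4 Rh-; so P(type A, Rh-positive) = 1/2 × 3/4 = 3/8 per child.
All 3 independent: (3/8)^3 = 27/512.

27/512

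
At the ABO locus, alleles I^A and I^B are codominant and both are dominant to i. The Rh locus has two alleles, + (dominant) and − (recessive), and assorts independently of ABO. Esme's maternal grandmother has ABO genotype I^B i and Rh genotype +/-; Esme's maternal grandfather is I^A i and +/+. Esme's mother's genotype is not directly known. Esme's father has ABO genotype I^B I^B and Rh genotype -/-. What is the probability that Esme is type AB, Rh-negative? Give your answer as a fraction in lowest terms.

Esme's mother's ABO genotype from I^B i × I^A i: 1/4 I^A I^B, 1/4 I^A i, 1/4 I^B i, 1/4 i i.
Crossing each possibility with the father I^B I^B and summing P(type AB): 1/4·1/2 + 1/4·1/2 + 1/4·0 + 1/4·0 = 1/4.
Similarly for Rh via the mother's Rh distribution: P(Rh-) = 1/4.
Independent loci: 1/4 × 1/4 = 1/16.

1/16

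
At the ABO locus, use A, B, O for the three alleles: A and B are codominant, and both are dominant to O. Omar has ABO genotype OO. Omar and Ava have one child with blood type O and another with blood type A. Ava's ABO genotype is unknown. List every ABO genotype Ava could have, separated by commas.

For each candidate genotype of Ava, check whether crossing it with OO can produce every observed child phenotype.
  AA → possible child types {A} ✗
  AB → possible child types {A, B} ✗
  AO → possible child types {O, A} ✓
  BB → possible child types {B} ✗
  BO → possible child types {O, B} ✗
  OO → possible child types {O} ✗

AO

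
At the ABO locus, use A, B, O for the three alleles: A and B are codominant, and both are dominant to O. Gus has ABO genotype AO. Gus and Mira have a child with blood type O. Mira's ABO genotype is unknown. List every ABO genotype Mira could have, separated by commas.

AO, BO, OO

For each candidate genotype of Mira, check whether crossing it with AO can produce every observed child phenotype.
  AA → possible child types {A} ✗
  AB → possible child types {A, B, AB} ✗
  AO → possible child types {O, A} ✓
  BB → possible child types {B, AB} ✗
  BO → possible child types {O, A, B, AB} ✓
  OO → possible child types {O, A} ✓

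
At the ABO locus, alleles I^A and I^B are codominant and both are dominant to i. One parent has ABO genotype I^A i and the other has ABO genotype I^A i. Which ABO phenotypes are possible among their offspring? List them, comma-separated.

O, A

Gametes from I^A i × I^A i give offspring ABO genotypes I^A I^A, I^A i, i i, i.e. phenotypes O, A.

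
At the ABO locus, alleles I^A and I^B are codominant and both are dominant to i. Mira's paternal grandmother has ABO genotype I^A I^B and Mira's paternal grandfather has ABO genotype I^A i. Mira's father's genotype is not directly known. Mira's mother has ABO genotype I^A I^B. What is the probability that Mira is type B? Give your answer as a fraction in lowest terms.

1/4

Mira's father's ABO genotype from I^A I^B × I^A i: 1/4 I^A I^A, 1/4 I^A I^B, 1/4 I^A i, 1/4 I^B i.
Crossing each possibility with the mother I^A I^B and summing P(type B): 1/4·0 + 1/4·1/4 + 1/4·1/4 + 1/4·1/2 = 1/4.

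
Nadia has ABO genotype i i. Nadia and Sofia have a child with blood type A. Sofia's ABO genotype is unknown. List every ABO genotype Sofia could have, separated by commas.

I^A I^A, I^A I^B, I^A i

For each candidate genotype of Sofia, check whether crossing it with i i can produce every observed child phenotype.
  I^A I^A → possible child types {A} ✓
  I^A I^B → possible child types {A, B} ✓
  I^A i → possible child types {O, A} ✓
  I^B I^B → possible child types {B} ✗
  I^B i → possible child types {O, B} ✗
  i i → possible child types {O} ✗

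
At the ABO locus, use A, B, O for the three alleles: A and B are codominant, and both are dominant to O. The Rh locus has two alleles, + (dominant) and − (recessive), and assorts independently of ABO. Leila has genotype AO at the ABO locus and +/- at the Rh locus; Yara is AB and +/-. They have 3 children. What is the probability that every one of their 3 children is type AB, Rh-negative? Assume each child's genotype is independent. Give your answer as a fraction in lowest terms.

ABO cross AO × AB → 1/2 A, 1/4 B, 1/4 AB.
Rh cross +/- × +/- → 3/4 Rh+, 1/4 Rh-; so P(type AB, Rh-negative) = 1/4 × 1/4 = 1/16 per child.
All 3 independent: (1/16)^3 = 1/4096.

1/4096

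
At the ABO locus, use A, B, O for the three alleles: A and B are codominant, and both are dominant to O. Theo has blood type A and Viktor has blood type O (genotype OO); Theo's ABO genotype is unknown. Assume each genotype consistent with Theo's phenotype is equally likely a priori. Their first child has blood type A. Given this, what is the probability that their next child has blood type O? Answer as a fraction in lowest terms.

Possible genotypes: Theo ∈ {AA, AO}; Viktor ∈ {OO}.
Weight each parental genotype pair by prior × P(type-A child):
  AA × OO: posterior weight 2/3; P(next child type O) = 0.
  AO × OO: posterior weight 1/3; P(next child type O) = 1/2.
Weighted sum = 1/6.

1/6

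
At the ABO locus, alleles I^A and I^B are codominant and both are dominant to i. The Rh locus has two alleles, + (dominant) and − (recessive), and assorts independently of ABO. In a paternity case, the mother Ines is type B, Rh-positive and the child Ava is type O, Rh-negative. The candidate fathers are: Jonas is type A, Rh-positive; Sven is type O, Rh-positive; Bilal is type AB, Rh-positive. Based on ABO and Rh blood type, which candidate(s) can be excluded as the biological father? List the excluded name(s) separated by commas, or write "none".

A candidate is excluded only if no genotype consistent with his phenotype could produce a type O, Rh-negative child with a type B, Rh-positive mother.
Bilal (type AB, Rh+): no genotype consistent with that phenotype can produce a type-O Rh- child with a type-B mother.

Bilal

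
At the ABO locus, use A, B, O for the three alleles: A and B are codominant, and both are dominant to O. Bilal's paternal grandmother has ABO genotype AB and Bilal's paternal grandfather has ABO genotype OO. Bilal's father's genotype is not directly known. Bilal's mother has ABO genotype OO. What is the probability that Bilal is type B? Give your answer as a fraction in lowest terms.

1/4

Bilal's father's ABO genotype from AB × OO: 1/2 AO, 1/2 BO.
Crossing each possibility with the mother OO and summing P(type B): 1/2·0 + 1/2·1/2 = 1/4.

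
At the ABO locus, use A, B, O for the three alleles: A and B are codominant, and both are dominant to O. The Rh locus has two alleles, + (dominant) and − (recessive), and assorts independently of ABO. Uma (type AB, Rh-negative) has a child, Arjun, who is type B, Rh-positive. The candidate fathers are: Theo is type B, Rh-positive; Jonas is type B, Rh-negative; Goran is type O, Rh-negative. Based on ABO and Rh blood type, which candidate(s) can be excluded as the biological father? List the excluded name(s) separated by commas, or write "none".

Jonas, Goran

A candidate is excluded only if no genotype consistent with his phenotype could produce a type B, Rh-positive child with a type AB, Rh-negative mother.
Jonas (type B, Rh-): no genotype consistent with that phenotype can produce a type-B Rh+ child with a type-AB mother.
Goran (type O, Rh-): no genotype consistent with that phenotype can produce a type-B Rh+ child with a type-AB mother.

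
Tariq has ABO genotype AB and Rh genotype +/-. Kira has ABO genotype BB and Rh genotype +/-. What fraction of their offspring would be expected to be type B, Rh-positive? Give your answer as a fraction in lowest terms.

ABO cross AB × BB → offspring phenotypes: 1/2 B, 1/2 AB.
Rh cross +/- × +/- → 3/4 Rh+, 1/4 Rh-.
Independent loci: P(type B, Rh-positive) = 1/2 × 3/4 = 3/8.

3/8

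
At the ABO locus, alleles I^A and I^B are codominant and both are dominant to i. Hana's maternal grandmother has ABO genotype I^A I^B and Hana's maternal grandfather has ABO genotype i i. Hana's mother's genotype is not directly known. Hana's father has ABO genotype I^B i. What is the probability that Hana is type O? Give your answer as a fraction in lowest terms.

1/4

Hana's mother's ABO genotype from I^A I^B × i i: 1/2 I^A i, 1/2 I^B i.
Crossing each possibility with the father I^B i and summing P(type O): 1/2·1/4 + 1/2·1/4 = 1/4.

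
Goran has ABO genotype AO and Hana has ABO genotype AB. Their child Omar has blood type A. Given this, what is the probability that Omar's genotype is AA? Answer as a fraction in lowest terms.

1/2

Cross AO × AB → 1/4 AA, 1/4 AB, 1/4 AO, 1/4 BO.
Type-A genotypes among offspring: AA (1/4), AO (1/4); total 1/2.
P(AA | type A) = (1/4) / (1/2) = 1/2.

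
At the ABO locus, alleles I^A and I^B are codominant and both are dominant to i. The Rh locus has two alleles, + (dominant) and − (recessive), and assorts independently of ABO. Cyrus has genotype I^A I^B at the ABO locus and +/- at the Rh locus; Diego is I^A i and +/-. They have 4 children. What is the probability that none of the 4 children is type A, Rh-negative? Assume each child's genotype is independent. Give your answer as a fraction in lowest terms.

2401/4096

ABO cross I^A I^B × I^A i → 1/2 A, 1/4 B, 1/4 AB.
Rh cross +/- × +/- → 3/4 Rh+, 1/4 Rh-; so P(type A, Rh-negative) = 1/2 × 1/4 = 1/8 per child.
P(not type A, Rh-negative) = 7/8 for one child; (7/8)^4 = 2401/4096.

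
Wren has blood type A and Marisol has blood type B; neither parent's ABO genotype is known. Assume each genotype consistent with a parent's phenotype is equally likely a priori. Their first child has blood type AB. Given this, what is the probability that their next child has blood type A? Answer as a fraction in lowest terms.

Possible genotypes: Wren ∈ {AA, AO}; Marisol ∈ {BB, BO}.
Weight each parental genotype pair by prior × P(type-AB child):
  AA × BB: posterior weight 4/9; P(next child type A) = 0.
  AA × BO: posterior weight 2/9; P(next child type A) = 1/2.
  AO × BB: posterior weight 2/9; P(next child type A) = 0.
  AO × BO: posterior weight 1/9; P(next child type A) = 1/4.
Weighted sum = 5/36.

5/36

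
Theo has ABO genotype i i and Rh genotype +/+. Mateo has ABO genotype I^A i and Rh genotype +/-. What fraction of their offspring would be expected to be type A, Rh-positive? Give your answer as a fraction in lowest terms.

1/2

ABO cross i i × I^A i → offspring phenotypes: 1/2 O, 1/2 A.
Rh cross +/+ × +/- → 1 Rh+.
Independent loci: P(type A, Rh-positive) = 1/2 × 1 = 1/2.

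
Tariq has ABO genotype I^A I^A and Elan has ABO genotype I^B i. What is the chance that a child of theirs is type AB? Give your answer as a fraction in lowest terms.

1/2

ABO cross I^A I^A × I^B i → offspring phenotypes: 1/2 A, 1/2 AB.
So P(type AB) = 1/2.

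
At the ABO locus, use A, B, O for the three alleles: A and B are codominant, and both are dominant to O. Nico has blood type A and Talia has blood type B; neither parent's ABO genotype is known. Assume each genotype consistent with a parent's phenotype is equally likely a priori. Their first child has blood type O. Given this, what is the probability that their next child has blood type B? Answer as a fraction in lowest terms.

Possible genotypes: Nico ∈ {AA, AO}; Talia ∈ {BB, BO}.
Weight each parental genotype pair by prior × P(type-O child):
  AO × BO: posterior weight 1; P(next child type B) = 1/4.
Weighted sum = 1/4.

1/4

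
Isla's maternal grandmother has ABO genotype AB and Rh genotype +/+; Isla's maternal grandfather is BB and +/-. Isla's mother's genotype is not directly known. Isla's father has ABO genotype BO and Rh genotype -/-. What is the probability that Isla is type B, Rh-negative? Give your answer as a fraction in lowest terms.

3/16

Isla's mother's ABO genotype from AB × BB: 1/2 AB, 1/2 BB.
Crossing each possibility with the father BO and summing P(type B): 1/2·1/2 + 1/2·1 = 3/4.
Similarly for Rh via the mother's Rh distribution: P(Rh-) = 1/4.
Independent loci: 3/4 × 1/4 = 3/16.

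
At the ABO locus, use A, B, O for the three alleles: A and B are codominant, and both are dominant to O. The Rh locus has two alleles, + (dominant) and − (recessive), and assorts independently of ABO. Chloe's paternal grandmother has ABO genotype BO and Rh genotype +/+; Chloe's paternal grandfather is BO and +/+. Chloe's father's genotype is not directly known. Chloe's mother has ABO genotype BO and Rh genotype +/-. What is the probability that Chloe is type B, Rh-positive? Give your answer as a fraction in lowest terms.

3/4

Chloe's father's ABO genotype from BO × BO: 1/4 BB, 1/2 BO, 1/4 OO.
Crossing each possibility with the mother BO and summing P(type B): 1/4·1 + 1/2·3/4 + 1/4·1/2 = 3/4.
Similarly for Rh via the father's Rh distribution: P(Rh+) = 1.
Independent loci: 3/4 × 1 = 3/4.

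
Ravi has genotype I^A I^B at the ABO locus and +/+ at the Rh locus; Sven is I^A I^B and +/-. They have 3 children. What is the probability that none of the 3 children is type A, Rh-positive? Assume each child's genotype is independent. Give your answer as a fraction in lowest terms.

ABO cross I^A I^B × I^A I^B → 1/4 A, 1/4 B, 1/2 AB.
Rh cross +/+ × +/- → 1 Rh+; so P(type A, Rh-positive) = 1/4 × 1 = 1/4 per child.
P(not type A, Rh-positive) = 3/4 for one child; (3/4)^3 = 27/64.

27/64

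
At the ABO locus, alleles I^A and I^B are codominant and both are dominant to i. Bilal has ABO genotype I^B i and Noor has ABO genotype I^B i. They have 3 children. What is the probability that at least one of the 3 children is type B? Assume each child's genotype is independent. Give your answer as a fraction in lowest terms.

ABO cross I^B i × I^B i → 1/4 O, 3/4 B.
So P(type B) = 3/4 per child.
P(none) = (1/4)^3 = 1/64; P(at least one) = 1 − 1/64 = 63/64.

63/64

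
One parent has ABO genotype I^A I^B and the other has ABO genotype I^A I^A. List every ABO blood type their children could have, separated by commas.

Gametes from I^A I^B × I^A I^A give offspring ABO genotypes I^A I^A, I^A I^B, i.e. phenotypes A, AB.

A, AB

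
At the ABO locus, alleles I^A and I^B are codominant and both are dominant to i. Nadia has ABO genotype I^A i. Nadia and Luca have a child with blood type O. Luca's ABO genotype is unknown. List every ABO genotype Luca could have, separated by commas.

For each candidate genotype of Luca, check whether crossing it with I^A i can produce every observed child phenotype.
  I^A I^A → possible child types {A} ✗
  I^A I^B → possible child types {A, B, AB} ✗
  I^A i → possible child types {O, A} ✓
  I^B I^B → possible child types {B, AB} ✗
  I^B i → possible child types {O, A, B, AB} ✓
  i i → possible child types {O, A} ✓

I^A i, I^B i, i i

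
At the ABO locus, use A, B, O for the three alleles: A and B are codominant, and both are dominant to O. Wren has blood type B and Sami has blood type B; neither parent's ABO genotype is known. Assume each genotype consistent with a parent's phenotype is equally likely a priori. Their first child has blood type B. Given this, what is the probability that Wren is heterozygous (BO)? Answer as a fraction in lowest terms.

Possible genotypes: Wren ∈ {BB, BO}; Sami ∈ {BB, BO}.
Weight each parental genotype pair by prior × P(type-B child):
  BB × BB: posterior weight 4/15.
  BB × BO: posterior weight 4/15.
  BO × BB: posterior weight 4/15.
  BO × BO: posterior weight 1/5.
Sum the posterior weight over pairs where Wren is BO: 7/15.

7/15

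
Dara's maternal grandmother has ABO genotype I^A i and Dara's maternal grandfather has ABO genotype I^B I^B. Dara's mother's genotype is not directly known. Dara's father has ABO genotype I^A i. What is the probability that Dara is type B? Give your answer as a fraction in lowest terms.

1/4

Dara's mother's ABO genotype from I^A i × I^B I^B: 1/2 I^A I^B, 1/2 I^B i.
Crossing each possibility with the father I^A i and summing P(type B): 1/2·1/4 + 1/2·1/4 = 1/4.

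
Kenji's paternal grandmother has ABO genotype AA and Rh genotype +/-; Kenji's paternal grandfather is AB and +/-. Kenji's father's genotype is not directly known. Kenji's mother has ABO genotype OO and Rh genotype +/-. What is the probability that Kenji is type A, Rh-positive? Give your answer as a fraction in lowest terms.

Kenji's father's ABO genotype from AA × AB: 1/2 AA, 1/2 AB.
Crossing each possibility with the mother OO and summing P(type A): 1/2·1 + 1/2·1/2 = 3/4.
Similarly for Rh via the father's Rh distribution: P(Rh+) = 3/4.
Independent loci: 3/4 × 3/4 = 9/16.

9/16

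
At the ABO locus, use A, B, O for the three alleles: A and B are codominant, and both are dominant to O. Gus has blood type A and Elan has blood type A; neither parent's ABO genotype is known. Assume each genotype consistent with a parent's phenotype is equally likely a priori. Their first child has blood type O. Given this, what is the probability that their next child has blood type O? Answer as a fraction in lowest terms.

1/4

Possible genotypes: Gus ∈ {AA, AO}; Elan ∈ {AA, AO}.
Weight each parental genotype pair by prior × P(type-O child):
  AO × AO: posterior weight 1; P(next child type O) = 1/4.
Weighted sum = 1/4.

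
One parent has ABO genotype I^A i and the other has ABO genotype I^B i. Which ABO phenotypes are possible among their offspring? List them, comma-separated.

O, A, B, AB

Gametes from I^A i × I^B i give offspring ABO genotypes I^A I^B, I^A i, I^B i, i i, i.e. phenotypes O, A, B, AB.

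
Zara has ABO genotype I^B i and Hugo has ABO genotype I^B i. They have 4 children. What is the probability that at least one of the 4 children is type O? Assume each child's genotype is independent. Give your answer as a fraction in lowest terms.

ABO cross I^B i × I^B i → 1/4 O, 3/4 B.
So P(type O) = 1/4 per child.
P(none) = (3/4)^4 = 81/256; P(at least one) = 1 − 81/256 = 175/256.

175/256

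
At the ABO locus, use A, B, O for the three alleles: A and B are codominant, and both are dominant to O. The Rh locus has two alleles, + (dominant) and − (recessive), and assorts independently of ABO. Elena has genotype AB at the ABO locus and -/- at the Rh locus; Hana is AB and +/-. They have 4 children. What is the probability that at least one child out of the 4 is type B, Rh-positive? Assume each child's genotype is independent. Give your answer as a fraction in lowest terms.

1695/4096

ABO cross AB × AB → 1/4 A, 1/4 B, 1/2 AB.
Rh cross -/- × +/- → 1/2 Rh+, 1/2 Rh-; so P(type B, Rh-positive) = 1/4 × 1/2 = 1/8 per child.
P(none) = (7/8)^4 = 2401/4096; P(at least one) = 1 − 2401/4096 = 1695/4096.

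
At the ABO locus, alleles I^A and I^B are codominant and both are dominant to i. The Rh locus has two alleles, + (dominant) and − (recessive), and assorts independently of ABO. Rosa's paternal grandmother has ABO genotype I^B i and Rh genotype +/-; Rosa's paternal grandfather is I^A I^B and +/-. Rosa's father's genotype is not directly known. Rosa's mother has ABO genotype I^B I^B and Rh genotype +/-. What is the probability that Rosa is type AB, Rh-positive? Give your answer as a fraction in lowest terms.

3/16

Rosa's father's ABO genotype from I^B i × I^A I^B: 1/4 I^A I^B, 1/4 I^A i, 1/4 I^B I^B, 1/4 I^B i.
Crossing each possibility with the mother I^B I^B and summing P(type AB): 1/4·1/2 + 1/4·1/2 + 1/4·0 + 1/4·0 = 1/4.
Similarly for Rh via the father's Rh distribution: P(Rh+) = 3/4.
Independent loci: 1/4 × 3/4 = 3/16.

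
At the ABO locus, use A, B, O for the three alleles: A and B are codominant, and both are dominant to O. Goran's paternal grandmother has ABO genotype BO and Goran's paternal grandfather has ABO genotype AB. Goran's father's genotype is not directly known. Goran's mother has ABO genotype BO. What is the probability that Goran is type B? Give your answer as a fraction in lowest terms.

Goran's father's ABO genotype from BO × AB: 1/4 AB, 1/4 AO, 1/4 BB, 1/4 BO.
Crossing each possibility with the mother BO and summing P(type B): 1/4·1/2 + 1/4·1/4 + 1/4·1 + 1/4·3/4 = 5/8.

5/8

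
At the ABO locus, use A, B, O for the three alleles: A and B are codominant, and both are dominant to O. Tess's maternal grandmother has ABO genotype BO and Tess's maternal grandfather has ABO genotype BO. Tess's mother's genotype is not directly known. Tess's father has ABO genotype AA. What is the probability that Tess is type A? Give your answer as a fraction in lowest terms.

Tess's mother's ABO genotype from BO × BO: 1/4 BB, 1/2 BO, 1/4 OO.
Crossing each possibility with the father AA and summing P(type A): 1/4·0 + 1/2·1/2 + 1/4·1 = 1/2.

1/2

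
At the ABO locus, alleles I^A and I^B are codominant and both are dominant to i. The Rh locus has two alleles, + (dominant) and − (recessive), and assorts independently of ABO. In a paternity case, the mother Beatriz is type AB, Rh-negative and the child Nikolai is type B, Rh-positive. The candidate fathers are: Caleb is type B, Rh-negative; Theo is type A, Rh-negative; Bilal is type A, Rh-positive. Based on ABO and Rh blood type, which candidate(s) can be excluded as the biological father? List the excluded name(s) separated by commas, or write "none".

A candidate is excluded only if no genotype consistent with his phenotype could produce a type B, Rh-positive child with a type AB, Rh-negative mother.
Caleb (type B, Rh-): no genotype consistent with that phenotype can produce a type-B Rh+ child with a type-AB mother.
Theo (type A, Rh-): no genotype consistent with that phenotype can produce a type-B Rh+ child with a type-AB mother.

Caleb, Theo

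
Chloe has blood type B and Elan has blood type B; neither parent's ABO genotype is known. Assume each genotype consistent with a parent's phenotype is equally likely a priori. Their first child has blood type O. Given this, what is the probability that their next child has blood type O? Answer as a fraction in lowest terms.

1/4

Possible genotypes: Chloe ∈ {BB, BO}; Elan ∈ {BB, BO}.
Weight each parental genotype pair by prior × P(type-O child):
  BO × BO: posterior weight 1; P(next child type O) = 1/4.
Weighted sum = 1/4.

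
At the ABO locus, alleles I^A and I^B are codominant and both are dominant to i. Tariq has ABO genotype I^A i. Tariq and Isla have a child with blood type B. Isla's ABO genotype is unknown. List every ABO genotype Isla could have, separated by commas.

I^A I^B, I^B I^B, I^B i

For each candidate genotype of Isla, check whether crossing it with I^A i can produce every observed child phenotype.
  I^A I^A → possible child types {A} ✗
  I^A I^B → possible child types {A, B, AB} ✓
  I^A i → possible child types {O, A} ✗
  I^B I^B → possible child types {B, AB} ✓
  I^B i → possible child types {O, A, B, AB} ✓
  i i → possible child types {O, A} ✗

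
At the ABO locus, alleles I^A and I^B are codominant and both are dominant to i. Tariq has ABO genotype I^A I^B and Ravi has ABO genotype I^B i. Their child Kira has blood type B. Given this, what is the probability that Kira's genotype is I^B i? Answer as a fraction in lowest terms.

1/2

Cross I^A I^B × I^B i → 1/4 I^A I^B, 1/4 I^A i, 1/4 I^B I^B, 1/4 I^B i.
Type-B genotypes among offspring: I^B I^B (1/4), I^B i (1/4); total 1/2.
P(I^B i | type B) = (1/4) / (1/2) = 1/2.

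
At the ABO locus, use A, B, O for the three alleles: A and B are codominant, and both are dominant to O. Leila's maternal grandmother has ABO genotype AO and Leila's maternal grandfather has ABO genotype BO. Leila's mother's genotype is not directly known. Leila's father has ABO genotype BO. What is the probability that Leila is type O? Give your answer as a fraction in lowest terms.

Leila's mother's ABO genotype from AO × BO: 1/4 AB, 1/4 AO, 1/4 BO, 1/4 OO.
Crossing each possibility with the father BO and summing P(type O): 1/4·0 + 1/4·1/4 + 1/4·1/4 + 1/4·1/2 = 1/4.

1/4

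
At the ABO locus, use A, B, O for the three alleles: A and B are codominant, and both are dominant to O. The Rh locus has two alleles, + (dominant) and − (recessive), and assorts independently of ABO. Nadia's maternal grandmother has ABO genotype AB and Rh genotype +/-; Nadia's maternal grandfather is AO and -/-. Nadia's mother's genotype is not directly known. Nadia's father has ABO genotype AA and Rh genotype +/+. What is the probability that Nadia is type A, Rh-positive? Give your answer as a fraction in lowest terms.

3/4

Nadia's mother's ABO genotype from AB × AO: 1/4 AA, 1/4 AB, 1/4 AO, 1/4 BO.
Crossing each possibility with the father AA and summing P(type A): 1/4·1 + 1/4·1/2 + 1/4·1 + 1/4·1/2 = 3/4.
Similarly for Rh via the mother's Rh distribution: P(Rh+) = 1.
Independent loci: 3/4 × 1 = 3/4.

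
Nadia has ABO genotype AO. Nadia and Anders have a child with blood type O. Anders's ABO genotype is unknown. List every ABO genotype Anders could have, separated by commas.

For each candidate genotype of Anders, check whether crossing it with AO can produce every observed child phenotype.
  AA → possible child types {A} ✗
  AB → possible child types {A, B, AB} ✗
  AO → possible child types {O, A} ✓
  BB → possible child types {B, AB} ✗
  BO → possible child types {O, A, B, AB} ✓
  OO → possible child types {O, A} ✓

AO, BO, OO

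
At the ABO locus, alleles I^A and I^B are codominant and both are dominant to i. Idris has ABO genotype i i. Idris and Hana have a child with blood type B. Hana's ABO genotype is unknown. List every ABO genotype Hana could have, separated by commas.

I^A I^B, I^B I^B, I^B i

For each candidate genotype of Hana, check whether crossing it with i i can produce every observed child phenotype.
  I^A I^A → possible child types {A} ✗
  I^A I^B → possible child types {A, B} ✓
  I^A i → possible child types {O, A} ✗
  I^B I^B → possible child types {B} ✓
  I^B i → possible child types {O, B} ✓
  i i → possible child types {O} ✗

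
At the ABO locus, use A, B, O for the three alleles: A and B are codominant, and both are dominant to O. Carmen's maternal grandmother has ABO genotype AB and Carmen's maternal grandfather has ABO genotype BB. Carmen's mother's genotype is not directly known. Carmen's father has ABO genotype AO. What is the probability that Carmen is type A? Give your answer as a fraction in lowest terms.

1/4

Carmen's mother's ABO genotype from AB × BB: 1/2 AB, 1/2 BB.
Crossing each possibility with the father AO and summing P(type A): 1/2·1/2 + 1/2·0 = 1/4.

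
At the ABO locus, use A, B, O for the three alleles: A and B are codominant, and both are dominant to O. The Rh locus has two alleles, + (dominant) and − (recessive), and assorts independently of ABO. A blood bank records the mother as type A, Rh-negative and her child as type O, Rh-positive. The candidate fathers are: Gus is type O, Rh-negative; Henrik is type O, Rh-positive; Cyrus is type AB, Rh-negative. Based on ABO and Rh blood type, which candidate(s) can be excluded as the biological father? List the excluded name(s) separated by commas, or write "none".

Gus, Cyrus

A candidate is excluded only if no genotype consistent with his phenotype could produce a type O, Rh-positive child with a type A, Rh-negative mother.
Gus (type O, Rh-): no genotype consistent with that phenotype can produce a type-O Rh+ child with a type-A mother.
Cyrus (type AB, Rh-): no genotype consistent with that phenotype can produce a type-O Rh+ child with a type-A mother.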